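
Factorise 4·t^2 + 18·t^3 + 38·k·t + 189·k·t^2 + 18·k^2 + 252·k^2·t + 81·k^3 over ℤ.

(9·k + 9·t + 2)·(9·k + t)·(k + 2·t)

Group: 9·k·(9·k^2 + 19·k·t + 2·t^2) + (9·t + 2)·(9·k^2 + 19·k·t + 2·t^2); both groups contain (9·k^2 + 19·k·t + 2·t^2), so (9·k + 9·t + 2) is a factor with cofactor 9·k^2 + 19·k·t + 2·t^2.
The cofactor groups again: 9·k^2 + 19·k·t + 2·t^2 = 9·k·(k + 2·t) + t·(k + 2·t); both groups contain (k + 2·t), giving (9·k + t)·(k + 2·t).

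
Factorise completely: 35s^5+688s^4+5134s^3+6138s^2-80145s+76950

Among the possible rational roots, s = 15/7 is a root, so (7s-15) is a factor; dividing leaves 5s^4+109s^3+967s^2+2949s-5130.
Then s = 6/5 is a root, so (5s-6) is a factor; dividing leaves s^3+23s^2+221s+855.
Then s = -9 is a root, so (s+9) is a factor; dividing leaves s^2+14s+95.
The quadratic s^2+14s+95 has discriminant -184 < 0 and is irreducible over ℤ.

(5s-6)(7s-15)(s+9)(s^2+14s+95)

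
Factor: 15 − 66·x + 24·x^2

3·(2·x − 5)·(4·x − 1)

Pull out the common factor 3, then factor the remaining trinomial.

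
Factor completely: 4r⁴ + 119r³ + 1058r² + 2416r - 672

(4r - 1)(r + 12)(r + 14)(r + 4)

Among the possible rational roots, r = -12 is a root, so (r + 12) is a factor; dividing leaves 4r³ + 71r² + 206r - 56.
Continuing, r = 1/4 is a root, so (4r - 1) is a factor; dividing leaves r² + 18r + 56.
The remaining quadratic factors as (r + 4)(r + 14).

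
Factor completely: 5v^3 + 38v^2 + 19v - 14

Testing divisors of the constant over divisors of the leading coefficient, v = -7 is a root, giving the factor (v + 7) and quotient 5v^2 + 3v - 2.
The remaining quadratic factors as (5v - 2)(v + 1).

(5v - 2)(v + 1)(v + 7)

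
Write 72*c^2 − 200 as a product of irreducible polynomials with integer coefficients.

Pull out the common factor 8; 9*c^2 − 25 is a difference of squares.

8*(3*c + 5)*(3*c − 5)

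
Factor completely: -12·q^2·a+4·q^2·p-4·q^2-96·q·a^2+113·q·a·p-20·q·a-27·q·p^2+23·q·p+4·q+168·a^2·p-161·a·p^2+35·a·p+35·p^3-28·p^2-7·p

-(4·q-7·p)·(3·a-p+1)·(q+8·a-5·p-1)

Group: 4·q·(-3·q·a+q·p-q-24·a^2+23·a·p-5·a-5·p^2+4·p+1) - 7·p·(-3·q·a+q·p-q-24·a^2+23·a·p-5·a-5·p^2+4·p+1); both groups contain (-3·q·a+q·p-q-24·a^2+23·a·p-5·a-5·p^2+4·p+1), so (4·q-7·p) is a factor with cofactor -3·q·a+q·p-q-24·a^2+23·a·p-5·a-5·p^2+4·p+1.
The cofactor groups again: -3·q·a+q·p-q-24·a^2+23·a·p-5·a-5·p^2+4·p+1 = -q·(3·a-p+1) + (-8·a+5·p+1)·(3·a-p+1); both groups contain (3·a-p+1), giving -(q+8·a-5·p-1)·(3·a-p+1).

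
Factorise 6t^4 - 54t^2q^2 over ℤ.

Pull out the common factor 6t^2; t^2 - 9q^2 is a difference of squares.

6t^2(t - 3q)(t + 3q)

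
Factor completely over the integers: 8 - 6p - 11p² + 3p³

(3p - 2)(p + 1)(p - 4)

Among the possible rational roots, p = 2/3 is a root, so (3p - 2) is a factor; dividing leaves p² - 3p - 4.
The remaining quadratic factors as (p - 4)(p + 1).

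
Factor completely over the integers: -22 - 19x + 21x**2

(3x + 2)(7x - 11)

Need a pair with product 21·(-22) = -462 and sum -19: that's 14 and -33.
Split the middle term: 21x**2 + 14x - 33x - 22 = 7x(3x + 2) - 11(3x + 2).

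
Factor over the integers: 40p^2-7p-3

(5p+1)(8p-3)

Need a pair with product 40·(-3) = -120 and sum -7: that's 8 and -15.
Split the middle term: 40p^2+8p - 15p-3 = 8p(5p+1) - 3(5p+1).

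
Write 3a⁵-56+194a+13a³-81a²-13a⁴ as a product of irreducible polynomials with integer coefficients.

(3a-1)(a-2)(a-4)(a²+2a+7)

Testing divisors of the constant over divisors of the leading coefficient, a = 4 is a root, giving the factor (a-4) and quotient 3a⁴-a³+9a²-45a+14.
Next, a = 1/3 is a root, giving the factor (3a-1) and quotient a³+3a-14.
Next, a = 2 is a root, so (a-2) divides it; the quotient is a²+2a+7.
The quadratic a²+2a+7 has discriminant -24 < 0 and is irreducible over ℤ.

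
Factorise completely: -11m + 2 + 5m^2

(5m - 1)(m - 2)

Need a pair with product 5·2 = 10 and sum -11: that's -10 and -1.
Split the middle term: 5m^2 - 10m - m + 2 = 5m(m - 2) - (m - 2).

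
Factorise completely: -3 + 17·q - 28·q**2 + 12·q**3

Testing divisors of the constant over divisors of the leading coefficient, q = 3/2 is a root, giving the factor (2·q - 3) and quotient 6·q**2 - 5·q + 1.
The remaining quadratic factors as (2·q - 1)(3·q - 1).

(2·q - 1)·(2·q - 3)·(3·q - 1)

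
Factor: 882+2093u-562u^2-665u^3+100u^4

(4u+7)(5u+2)(5u-9)(u-7)

Trying the rational-root candidates, u = -7/4 is a root, so (4u+7) is a factor; dividing leaves 25u^3-210u^2+227u+126.
Then u = -2/5 is a root, giving the factor (5u+2) and quotient 5u^2-44u+63.
The remaining quadratic factors as (5u-9)(u-7).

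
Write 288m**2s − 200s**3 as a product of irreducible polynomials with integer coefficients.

8s(6m + 5s)(6m − 5s)

Pull out the common factor 8s; 36m**2 − 25s**2 is a difference of squares.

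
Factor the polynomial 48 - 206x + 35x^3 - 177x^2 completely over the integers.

By the rational root theorem, x = 6 is a root, so (x - 6) is a factor; dividing leaves 35x^2 + 33x - 8.
The remaining quadratic factors as (5x - 1)(7x + 8).

(5x - 1)(7x + 8)(x - 6)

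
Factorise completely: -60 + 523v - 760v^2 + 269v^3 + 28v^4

By the rational root theorem, v = -12 is a root, giving the factor (v + 12) and quotient 28v^3 - 67v^2 + 44v - 5.
Continuing, v = 1 is a root, so (v - 1) divides it; the quotient is 28v^2 - 39v + 5.
The remaining quadratic factors as (4v - 5)(7v - 1).

(4v - 5)(7v - 1)(v + 12)(v - 1)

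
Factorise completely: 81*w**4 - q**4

(3*w - q)*(3*w + q)*(9*w**2 + q**2)

(3*w)⁴ − (q)⁴ = ((3*w)² − (q)²)((3*w)² + (q)²); the first factor splits again, the second (9*w**2 + q**2) is irreducible.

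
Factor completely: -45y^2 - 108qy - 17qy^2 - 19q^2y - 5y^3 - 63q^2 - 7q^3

Group: q(-7q^2 - 12qy - 5y^2) + (y + 9)(-7q^2 - 12qy - 5y^2); both groups contain (-7q^2 - 12qy - 5y^2), so (q + y + 9) is a factor with cofactor -7q^2 - 12qy - 5y^2.
The cofactor groups again: -7q^2 - 12qy - 5y^2 = -q(7q + 5y) - y(7q + 5y); both groups contain (7q + 5y), giving -(q + y)(7q + 5y).

-(7q + 5y)(q + y)(q + y + 9)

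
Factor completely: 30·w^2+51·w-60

Pull out the common factor 3, then factor the remaining trinomial.

3·(2·w+5)·(5·w-4)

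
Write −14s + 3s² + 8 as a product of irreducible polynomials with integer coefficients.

(3s − 2)(s − 4)

Need a pair with product 3·8 = 24 and sum −14: that's −12 and −2.
Split the middle term: 3s² − 12s − 2s + 8 = 3s(s − 4) − 2(s − 4).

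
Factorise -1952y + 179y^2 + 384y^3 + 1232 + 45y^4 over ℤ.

Trying the rational-root candidates, y = 4/3 is a root, giving the factor (3y - 4) and quotient 15y^3 + 148y^2 + 257y - 308.
Then y = -11/3 is a root, so (3y + 11) divides it; the quotient is 5y^2 + 31y - 28.
The remaining quadratic factors as (y + 7)(5y - 4).

(3y + 11)(3y - 4)(5y - 4)(y + 7)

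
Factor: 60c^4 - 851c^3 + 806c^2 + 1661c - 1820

(3c - 4)(4c - 5)(5c + 7)(c - 13)

Testing divisors of the constant over divisors of the leading coefficient, c = 5/4 is a root, so (4c - 5) divides it; the quotient is 15c^3 - 194c^2 - 41c + 364.
Then c = 13 is a root, so (c - 13) divides it; the quotient is 15c^2 + c - 28.
The remaining quadratic factors as (3c - 4)(5c + 7).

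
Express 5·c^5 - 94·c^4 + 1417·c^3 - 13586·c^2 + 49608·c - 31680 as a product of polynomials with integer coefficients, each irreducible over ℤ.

(5·c - 4)·(c - 6)·(c - 8)·(c^2 - 4·c + 165)

Among the possible rational roots, c = 4/5 is a root, so (5·c - 4) divides it; the quotient is c^4 - 18·c^3 + 269·c^2 - 2502·c + 7920.
Continuing, c = 8 is a root, giving the factor (c - 8) and quotient c^3 - 10·c^2 + 189·c - 990.
Next, c = 6 is a root, so (c - 6) divides it; the quotient is c^2 - 4·c + 165.
The quadratic c^2 - 4·c + 165 has discriminant -644 < 0 and is irreducible over ℤ.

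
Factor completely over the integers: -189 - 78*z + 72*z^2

3*(4*z - 9)*(6*z + 7)

Pull out the common factor 3, then factor the remaining trinomial.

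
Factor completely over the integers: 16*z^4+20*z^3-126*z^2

Pull out the common factor 2*z^2, then factor the remaining trinomial.

2*z^2*(2*z+7)*(4*z-9)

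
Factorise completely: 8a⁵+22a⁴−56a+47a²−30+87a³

Among the possible rational roots, a = −1/2 is a root, giving the factor (2a+1) and quotient 4a⁴+9a³+39a²+4a−30.
Next, a = −1 is a root, giving the factor (a+1) and quotient 4a³+5a²+34a−30.
Continuing, a = 3/4 is a root, so (4a−3) divides it; the quotient is a²+2a+10.
The quadratic a²+2a+10 has discriminant −36 < 0 and is irreducible over ℤ.

(2a+1)(4a−3)(a+1)(a²+2a+10)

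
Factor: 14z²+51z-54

Need a pair with product 14·(-54) = -756 and sum 51: that's -12 and 63.
Split the middle term: 14z²-12z + 63z-54 = 2z(7z-6) + 9(7z-6).

(2z+9)(7z-6)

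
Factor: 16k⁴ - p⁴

(2k + p)(2k - p)(4k² + p²)

Write as (4k²)² − (p²)², then factor 4k² - p² once more.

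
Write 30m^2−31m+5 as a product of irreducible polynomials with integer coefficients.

Need a pair with product 30·5 = 150 and sum −31: that's −6 and −25.
Split the middle term: 30m^2−6m − 25m+5 = 6m(5m−1) − 5(5m−1).

(5m−1)(6m−5)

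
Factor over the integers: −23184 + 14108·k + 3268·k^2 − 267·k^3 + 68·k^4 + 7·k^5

Among the possible rational roots, k = −14 is a root, giving the factor (k + 14) and quotient 7·k^4 − 30·k^3 + 153·k^2 + 1126·k − 1656.
Then k = 9/7 is a root, so (7·k − 9) divides it; the quotient is k^3 − 3·k^2 + 18·k + 184.
Then k = −4 is a root, giving the factor (k + 4) and quotient k^2 − 7·k + 46.
The quadratic k^2 − 7·k + 46 has discriminant −135 < 0 and is irreducible over ℤ.

(7·k − 9)·(k + 14)·(k + 4)·(k^2 − 7·k + 46)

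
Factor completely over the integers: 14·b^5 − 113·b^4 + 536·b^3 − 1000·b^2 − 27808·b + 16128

(2·b + 9)·(7·b − 4)·(b − 8)·(b^2 − 4·b + 56)

Trying the rational-root candidates, b = 4/7 is a root, so (7·b − 4) is a factor; dividing leaves 2·b^4 − 15·b^3 + 68·b^2 − 104·b − 4032.
Then b = −9/2 is a root, so (2·b + 9) divides it; the quotient is b^3 − 12·b^2 + 88·b − 448.
Continuing, b = 8 is a root, so (b − 8) divides it; the quotient is b^2 − 4·b + 56.
The quadratic b^2 − 4·b + 56 has discriminant −208 < 0 and is irreducible over ℤ.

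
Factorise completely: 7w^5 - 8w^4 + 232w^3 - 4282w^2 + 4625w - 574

Testing divisors of the constant over divisors of the leading coefficient, w = 7 is a root, so (w - 7) is a factor; dividing leaves 7w^4 + 41w^3 + 519w^2 - 649w + 82.
Continuing, w = 1 is a root, giving the factor (w - 1) and quotient 7w^3 + 48w^2 + 567w - 82.
Next, w = 1/7 is a root, giving the factor (7w - 1) and quotient w^2 + 7w + 82.
The quadratic w^2 + 7w + 82 has discriminant -279 < 0 and is irreducible over ℤ.

(7w - 1)(w - 1)(w - 7)(w^2 + 7w + 82)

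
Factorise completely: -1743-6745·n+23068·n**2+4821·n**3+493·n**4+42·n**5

Among the possible rational roots, n = 3/7 is a root, giving the factor (7·n-3) and quotient 6·n**4+73·n**3+720·n**2+3604·n+581.
Then n = -1/6 is a root, giving the factor (6·n+1) and quotient n**3+12·n**2+118·n+581.
Then n = -7 is a root, so (n+7) divides it; the quotient is n**2+5·n+83.
The quadratic n**2+5·n+83 has discriminant -307 < 0 and is irreducible over ℤ.

(6·n+1)·(7·n-3)·(n+7)·(n**2+5·n+83)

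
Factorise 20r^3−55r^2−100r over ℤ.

Pull out the common factor 5r, then factor the remaining trinomial.

5r(4r+5)(r−4)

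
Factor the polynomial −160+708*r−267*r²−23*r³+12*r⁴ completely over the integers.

(3*r−8)*(4*r−1)*(r+5)*(r−4)

By the rational root theorem, r = −5 is a root, so (r+5) is a factor; dividing leaves 12*r³−83*r²+148*r−32.
Then r = 1/4 is a root, so (4*r−1) divides it; the quotient is 3*r²−20*r+32.
The remaining quadratic factors as (3*r−8)(r−4).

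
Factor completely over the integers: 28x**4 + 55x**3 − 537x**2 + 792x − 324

(4x − 3)(7x − 9)(x + 6)(x − 2)

Testing divisors of the constant over divisors of the leading coefficient, x = −6 is a root, so (x + 6) is a factor; dividing leaves 28x**3 − 113x**2 + 141x − 54.
Next, x = 2 is a root, so (x − 2) is a factor; dividing leaves 28x**2 − 57x + 27.
The remaining quadratic factors as (4x − 3)(7x − 9).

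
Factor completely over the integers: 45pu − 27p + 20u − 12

Group as (45pu − 27p) + (20u − 12) = 9p(5u − 3) + 4(5u − 3).
Both groups share the factor (5u − 3).

(5u − 3)(9p + 4)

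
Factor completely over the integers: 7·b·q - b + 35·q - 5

Group as (7·b·q - b) + (35·q - 5) = b·(7·q - 1) + 5·(7·q - 1).
Both groups share the factor (7·q - 1).

(7·q - 1)·(b + 5)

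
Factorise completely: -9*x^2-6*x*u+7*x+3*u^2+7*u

-(9*x-3*u-7)*(x+u)

Group: -x*(9*x-3*u-7) - u*(9*x-3*u-7); both groups contain (9*x-3*u-7).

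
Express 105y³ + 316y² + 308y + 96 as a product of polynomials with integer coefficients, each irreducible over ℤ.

Trying the rational-root candidates, y = -8/7 is a root, giving the factor (7y + 8) and quotient 15y² + 28y + 12.
The remaining quadratic factors as (5y + 6)(3y + 2).

(3y + 2)(5y + 6)(7y + 8)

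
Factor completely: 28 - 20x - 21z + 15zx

(3z - 4)(5x - 7)

Group as (15zx - 21z) + (-20x + 28) = 3z(5x - 7) - 4(5x - 7).
Both groups share the factor (5x - 7).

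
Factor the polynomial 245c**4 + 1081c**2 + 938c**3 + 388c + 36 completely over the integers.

By the rational root theorem, c = −2/5 is a root, so (5c + 2) is a factor; dividing leaves 49c**3 + 168c**2 + 149c + 18.
Then c = −1/7 is a root, giving the factor (7c + 1) and quotient 7c**2 + 23c + 18.
The remaining quadratic factors as (c + 2)(7c + 9).

(5c + 2)(7c + 1)(7c + 9)(c + 2)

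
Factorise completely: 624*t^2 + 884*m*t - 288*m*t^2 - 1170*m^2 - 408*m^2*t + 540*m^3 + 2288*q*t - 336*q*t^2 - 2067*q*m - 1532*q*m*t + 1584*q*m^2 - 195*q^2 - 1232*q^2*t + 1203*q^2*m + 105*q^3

Group: 15*q*(7*q^2 + 76*q*m - 84*q*t - 13*q + 60*m^2 - 72*m*t - 130*m + 156*t) + (9*m + 4*t)*(7*q^2 + 76*q*m - 84*q*t - 13*q + 60*m^2 - 72*m*t - 130*m + 156*t); both groups contain (7*q^2 + 76*q*m - 84*q*t - 13*q + 60*m^2 - 72*m*t - 130*m + 156*t), so (15*q + 9*m + 4*t) is a factor with cofactor 7*q^2 + 76*q*m - 84*q*t - 13*q + 60*m^2 - 72*m*t - 130*m + 156*t.
The cofactor groups again: 7*q^2 + 76*q*m - 84*q*t - 13*q + 60*m^2 - 72*m*t - 130*m + 156*t = q*(7*q + 6*m - 13) + (10*m - 12*t)*(7*q + 6*m - 13); both groups contain (7*q + 6*m - 13), giving (q + 10*m - 12*t)*(7*q + 6*m - 13).

(q + 10*m - 12*t)*(7*q + 6*m - 13)*(15*q + 9*m + 4*t)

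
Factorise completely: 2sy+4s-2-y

Group as (2sy+4s) + (-y-2) = 2s(y+2) - (y+2).
Both groups share the factor (y+2).

(2s-1)(y+2)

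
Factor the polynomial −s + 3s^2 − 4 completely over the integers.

(3s − 4)(s + 1)

Need a pair with product 3·(−4) = −12 and sum −1: that's 3 and −4.
Split the middle term: 3s^2 + 3s − 4s − 4 = 3s(s + 1) − 4(s + 1).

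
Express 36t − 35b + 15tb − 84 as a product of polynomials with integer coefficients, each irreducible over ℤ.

(3t − 7)(5b + 12)

Group as (15tb + 36t) + (−35b − 84) = 3t(5b + 12) − 7(5b + 12).
Both groups share the factor (5b + 12).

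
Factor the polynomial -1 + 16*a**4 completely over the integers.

(2*a)⁴ − (1)⁴ = ((2*a)² − (1)²)((2*a)² + (1)²); the first factor splits again, the second (4*a**2 + 1) is irreducible.

(2*a + 1)*(2*a - 1)*(4*a**2 + 1)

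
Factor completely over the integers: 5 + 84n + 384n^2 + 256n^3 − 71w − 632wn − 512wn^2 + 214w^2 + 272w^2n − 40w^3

−(w − 4n − 5)(10w − 8n − 1)(4w − 8n − 1)

Group: w(−40w^2 + 112wn + 14w − 64n^2 − 16n − 1) + (−4n − 5)(−40w^2 + 112wn + 14w − 64n^2 − 16n − 1); both groups contain (−40w^2 + 112wn + 14w − 64n^2 − 16n − 1), so (w − 4n − 5) is a factor with cofactor −40w^2 + 112wn + 14w − 64n^2 − 16n − 1.
The cofactor groups again: −40w^2 + 112wn + 14w − 64n^2 − 16n − 1 = −10w(4w − 8n − 1) + (8n + 1)(4w − 8n − 1); both groups contain (4w − 8n − 1), giving −(10w − 8n − 1)(4w − 8n − 1).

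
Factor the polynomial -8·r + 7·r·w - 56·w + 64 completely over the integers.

(7·w - 8)·(r - 8)

Group as (7·r·w - 8·r) + (-56·w + 64) = r·(7·w - 8) - 8·(7·w - 8).
Both groups share the factor (7·w - 8).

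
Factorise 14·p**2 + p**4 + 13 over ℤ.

(p**2 + 1)·(p**2 + 13)

Substitute u = p**2 to get a quadratic in u, then factor.
p**2 + 13 is irreducible over ℤ (always positive, so no real roots).
p**2 + 1 is irreducible over ℤ (sum of squares).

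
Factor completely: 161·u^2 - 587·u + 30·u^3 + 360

(5·u - 9)·(6·u - 5)·(u + 8)

Testing divisors of the constant over divisors of the leading coefficient, u = 9/5 is a root, giving the factor (5·u - 9) and quotient 6·u^2 + 43·u - 40.
The remaining quadratic factors as (6·u - 5)(u + 8).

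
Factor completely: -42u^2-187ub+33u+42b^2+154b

Group: -3u(14u-3b-11) - 14b(14u-3b-11); both groups contain (14u-3b-11).

-(14u-3b-11)(3u+14b)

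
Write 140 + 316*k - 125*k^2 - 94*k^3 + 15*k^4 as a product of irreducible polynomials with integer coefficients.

Trying the rational-root candidates, k = -2/5 is a root, so (5*k + 2) divides it; the quotient is 3*k^3 - 20*k^2 - 17*k + 70.
Continuing, k = 7 is a root, so (k - 7) divides it; the quotient is 3*k^2 + k - 10.
The remaining quadratic factors as (k + 2)(3*k - 5).

(3*k - 5)*(5*k + 2)*(k + 2)*(k - 7)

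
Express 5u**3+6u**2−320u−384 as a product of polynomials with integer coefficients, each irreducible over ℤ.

(5u+6)(u+8)(u−8)

By the rational root theorem, u = −6/5 is a root, so (5u+6) is a factor; dividing leaves u**2−64.
The remaining quadratic factors as (u+8)(u−8).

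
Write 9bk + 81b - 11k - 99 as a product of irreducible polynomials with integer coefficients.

Group as (9bk + 81b) + (-11k - 99) = 9b(k + 9) - 11(k + 9).
Both groups share the factor (k + 9).

(9b - 11)(k + 9)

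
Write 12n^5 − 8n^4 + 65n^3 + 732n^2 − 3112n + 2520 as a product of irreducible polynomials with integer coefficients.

(2n + 9)(6n − 7)(n − 2)(n^2 − 2n + 20)

By the rational root theorem, n = −9/2 is a root, so (2n + 9) divides it; the quotient is 6n^4 − 31n^3 + 172n^2 − 408n + 280.
Then n = 7/6 is a root, giving the factor (6n − 7) and quotient n^3 − 4n^2 + 24n − 40.
Then n = 2 is a root, so (n − 2) divides it; the quotient is n^2 − 2n + 20.
The quadratic n^2 − 2n + 20 has discriminant −76 < 0 and is irreducible over ℤ.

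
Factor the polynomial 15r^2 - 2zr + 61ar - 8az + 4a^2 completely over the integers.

(4a + r)(a - 2z + 15r)

Group: 4a(a - 2z + 15r) + r(a - 2z + 15r); both groups contain (a - 2z + 15r).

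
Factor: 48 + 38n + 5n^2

Need a pair with product 5·48 = 240 and sum 38: that's 30 and 8.
Split the middle term: 5n^2 + 30n + 8n + 48 = 5n(n + 6) + 8(n + 6).

(5n + 8)(n + 6)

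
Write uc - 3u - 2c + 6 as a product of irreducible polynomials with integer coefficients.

(c - 3)(u - 2)

Group as (uc - 3u) + (-2c + 6) = u(c - 3) - 2(c - 3).
Both groups share the factor (c - 3).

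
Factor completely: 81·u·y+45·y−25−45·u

(9·u+5)·(9·y−5)

Group as (81·u·y−45·u) + (45·y−25) = 9·u·(9·y−5) + 5·(9·y−5).
Both groups share the factor (9·y−5).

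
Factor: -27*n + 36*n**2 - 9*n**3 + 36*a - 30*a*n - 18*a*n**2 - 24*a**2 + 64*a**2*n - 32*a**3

Group: 4*a*(-8*a**2 + 10*a*n - 6*a + 3*n**2 - 12*n + 9) - 3*n*(-8*a**2 + 10*a*n - 6*a + 3*n**2 - 12*n + 9); both groups contain (-8*a**2 + 10*a*n - 6*a + 3*n**2 - 12*n + 9), so (4*a - 3*n) is a factor with cofactor -8*a**2 + 10*a*n - 6*a + 3*n**2 - 12*n + 9.
The cofactor groups again: -8*a**2 + 10*a*n - 6*a + 3*n**2 - 12*n + 9 = -2*a*(4*a + n - 3) + (3*n - 3)*(4*a + n - 3); both groups contain (4*a + n - 3), giving -(2*a - 3*n + 3)*(4*a + n - 3).

-(2*a - 3*n + 3)*(4*a + n - 3)*(4*a - 3*n)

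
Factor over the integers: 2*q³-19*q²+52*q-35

Trying the rational-root candidates, q = 5 is a root, giving the factor (q-5) and quotient 2*q²-9*q+7.
The remaining quadratic factors as (q-1)(2*q-7).

(2*q-7)*(q-1)*(q-5)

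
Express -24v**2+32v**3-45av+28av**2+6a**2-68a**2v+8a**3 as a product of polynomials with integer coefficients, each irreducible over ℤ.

(2a+v)(4a-4v+3)(a-8v)

Group: 4a(2a**2-15av-8v**2) + (-4v+3)(2a**2-15av-8v**2); both groups contain (2a**2-15av-8v**2), so (4a-4v+3) is a factor with cofactor 2a**2-15av-8v**2.
The cofactor groups again: 2a**2-15av-8v**2 = a(2a+v) - 8v(2a+v); both groups contain (2a+v), giving (a-8v)(2a+v).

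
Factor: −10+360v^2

Every term has a factor of 10. Then 36v^2−1 = (6v)² − (1)².

10(6v+1)(6v−1)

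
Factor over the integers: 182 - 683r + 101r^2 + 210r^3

(5r - 7)(6r + 13)(7r - 2)

Among the possible rational roots, r = -13/6 is a root, so (6r + 13) is a factor; dividing leaves 35r^2 - 59r + 14.
The remaining quadratic factors as (7r - 2)(5r - 7).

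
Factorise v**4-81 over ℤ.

Write as (v**2)² − (9)², then factor v**2-9 once more.

(v+3)·(v-3)·(v**2+9)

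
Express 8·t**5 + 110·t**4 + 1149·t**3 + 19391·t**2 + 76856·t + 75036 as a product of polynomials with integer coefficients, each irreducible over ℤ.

(2·t + 3)·(4·t + 13)·(t + 13)·(t**2 − 4·t + 148)

Testing divisors of the constant over divisors of the leading coefficient, t = −3/2 is a root, so (2·t + 3) divides it; the quotient is 4·t**4 + 49·t**3 + 501·t**2 + 8944·t + 25012.
Then t = −13/4 is a root, so (4·t + 13) divides it; the quotient is t**3 + 9·t**2 + 96·t + 1924.
Then t = −13 is a root, so (t + 13) divides it; the quotient is t**2 − 4·t + 148.
The quadratic t**2 − 4·t + 148 has discriminant −576 < 0 and is irreducible over ℤ.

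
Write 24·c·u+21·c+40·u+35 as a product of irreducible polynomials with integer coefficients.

(3·c+5)·(8·u+7)

Group as (24·c·u+21·c) + (40·u+35) = 3·c·(8·u+7) + 5·(8·u+7).
Both groups share the factor (8·u+7).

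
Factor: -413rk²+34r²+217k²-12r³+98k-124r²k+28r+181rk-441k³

-(2r+7k)(3r+7k+2)(2r+9k-7)

Group: 3r(-4r²-32rk+14r-63k²+49k) + (7k+2)(-4r²-32rk+14r-63k²+49k); both groups contain (-4r²-32rk+14r-63k²+49k), so (3r+7k+2) is a factor with cofactor -4r²-32rk+14r-63k²+49k.
The cofactor groups again: -4r²-32rk+14r-63k²+49k = -2r(2r+9k-7) - 7k(2r+9k-7); both groups contain (2r+9k-7), giving -(2r+7k)(2r+9k-7).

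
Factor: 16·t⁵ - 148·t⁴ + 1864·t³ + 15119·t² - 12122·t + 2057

(2·t + 11)·(2·t - 1)·(4·t - 1)·(t² - 14·t + 187)

By the rational root theorem, t = 1/2 is a root, giving the factor (2·t - 1) and quotient 8·t⁴ - 70·t³ + 897·t² + 8008·t - 2057.
Next, t = 1/4 is a root, so (4·t - 1) divides it; the quotient is 2·t³ - 17·t² + 220·t + 2057.
Next, t = -11/2 is a root, so (2·t + 11) divides it; the quotient is t² - 14·t + 187.
The quadratic t² - 14·t + 187 has discriminant -552 < 0 and is irreducible over ℤ.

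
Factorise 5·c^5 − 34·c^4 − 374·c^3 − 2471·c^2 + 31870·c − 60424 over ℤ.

(5·c − 14)·(c − 13)·(c − 4)·(c^2 + 13·c + 83)

Testing divisors of the constant over divisors of the leading coefficient, c = 13 is a root, giving the factor (c − 13) and quotient 5·c^4 + 31·c^3 + 29·c^2 − 2094·c + 4648.
Then c = 14/5 is a root, giving the factor (5·c − 14) and quotient c^3 + 9·c^2 + 31·c − 332.
Continuing, c = 4 is a root, so (c − 4) is a factor; dividing leaves c^2 + 13·c + 83.
The quadratic c^2 + 13·c + 83 has discriminant −163 < 0 and is irreducible over ℤ.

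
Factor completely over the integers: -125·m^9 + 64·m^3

-m^3·(5·m^2 - 4)·(25·m^4 + 20·m^2 + 16)

Factor out m^3 first: what remains is -125·m^6 + 64.
Recognize a difference of cubes with the parts 4 and 5·m^2.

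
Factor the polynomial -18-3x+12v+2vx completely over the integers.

(2v-3)(x+6)

Group as (2vx+12v) + (-3x-18) = 2v(x+6) - 3(x+6).
Both groups share the factor (x+6).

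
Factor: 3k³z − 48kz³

Factor out 3kz, leaving k² − 16z², which is a difference of two squares.

3kz(k + 4z)(k − 4z)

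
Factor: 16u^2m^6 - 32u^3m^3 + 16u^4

16u^2(u - m^3)^2

Pull out the common factor 16u^2, leaving u^2 - 2um^3 + m^6.
Recognize a perfect-square trinomial with the parts m^3 and u.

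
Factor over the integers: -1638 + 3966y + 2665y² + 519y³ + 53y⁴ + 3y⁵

(3y - 1)(y + 3)(y + 7)(y² + 8y + 78)

Trying the rational-root candidates, y = 1/3 is a root, so (3y - 1) divides it; the quotient is y⁴ + 18y³ + 179y² + 948y + 1638.
Next, y = -7 is a root, giving the factor (y + 7) and quotient y³ + 11y² + 102y + 234.
Next, y = -3 is a root, so (y + 3) is a factor; dividing leaves y² + 8y + 78.
The quadratic y² + 8y + 78 has discriminant -248 < 0 and is irreducible over ℤ.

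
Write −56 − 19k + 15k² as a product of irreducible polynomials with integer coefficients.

(3k − 8)(5k + 7)

Need a pair with product 15·(−56) = −840 and sum −19: that's 21 and −40.
Split the middle term: 15k² + 21k − 40k − 56 = 3k(5k + 7) − 8(5k + 7).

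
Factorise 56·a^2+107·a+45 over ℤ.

Need a pair with product 56·45 = 2520 and sum 107: that's 72 and 35.
Split the middle term: 56·a^2+72·a + 35·a+45 = 8·a·(7·a+9) + 5·(7·a+9).

(7·a+9)·(8·a+5)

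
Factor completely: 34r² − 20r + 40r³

Pull out the common factor 2r, then factor the remaining trinomial.

2r(4r + 5)(5r − 2)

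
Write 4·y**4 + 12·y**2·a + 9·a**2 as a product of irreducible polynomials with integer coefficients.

Recognize a perfect-square trinomial with the parts 2·y**2 and 3·a.

(2·y**2 + 3·a)**2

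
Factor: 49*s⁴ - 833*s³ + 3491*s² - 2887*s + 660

(7*s - 3)*(7*s - 4)*(s - 11)*(s - 5)

Trying the rational-root candidates, s = 11 is a root, giving the factor (s - 11) and quotient 49*s³ - 294*s² + 257*s - 60.
Next, s = 4/7 is a root, so (7*s - 4) divides it; the quotient is 7*s² - 38*s + 15.
The remaining quadratic factors as (s - 5)(7*s - 3).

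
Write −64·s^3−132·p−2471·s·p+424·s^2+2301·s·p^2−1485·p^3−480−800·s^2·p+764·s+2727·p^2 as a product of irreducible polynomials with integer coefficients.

−(8·s−11·p−4)·(8·s−9·p+15)·(s+15·p−8)

Group: s·(−64·s^2+160·s·p−88·s−99·p^2+129·p+60) + (15·p−8)·(−64·s^2+160·s·p−88·s−99·p^2+129·p+60); both groups contain (−64·s^2+160·s·p−88·s−99·p^2+129·p+60), so (s+15·p−8) is a factor with cofactor −64·s^2+160·s·p−88·s−99·p^2+129·p+60.
The cofactor groups again: −64·s^2+160·s·p−88·s−99·p^2+129·p+60 = −8·s·(8·s−9·p+15) + (11·p+4)·(8·s−9·p+15); both groups contain (8·s−9·p+15), giving −(8·s−11·p−4)·(8·s−9·p+15).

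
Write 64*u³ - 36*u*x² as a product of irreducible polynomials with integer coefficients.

Factor out 4*u, leaving 16*u² - 9*x², which is a difference of two squares.

4*u*(4*u + 3*x)*(4*u - 3*x)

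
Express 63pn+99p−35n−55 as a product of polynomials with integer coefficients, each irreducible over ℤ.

(7n+11)(9p−5)

Group as (63pn+99p) + (−35n−55) = 9p(7n+11) − 5(7n+11).
Both groups share the factor (7n+11).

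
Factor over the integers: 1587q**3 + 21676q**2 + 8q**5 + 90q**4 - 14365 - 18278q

Trying the rational-root candidates, q = 5/4 is a root, giving the factor (4q - 5) and quotient 2q**4 + 25q**3 + 428q**2 + 5954q + 2873.
Then q = -1/2 is a root, so (2q + 1) is a factor; dividing leaves q**3 + 12q**2 + 208q + 2873.
Continuing, q = -13 is a root, giving the factor (q + 13) and quotient q**2 - q + 221.
The quadratic q**2 - q + 221 has discriminant -883 < 0 and is irreducible over ℤ.

(2q + 1)(4q - 5)(q + 13)(q**2 - q + 221)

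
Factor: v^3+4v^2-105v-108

Testing divisors of the constant over divisors of the leading coefficient, v = 9 is a root, so (v-9) divides it; the quotient is v^2+13v+12.
The remaining quadratic factors as (v+1)(v+12).

(v+1)(v+12)(v-9)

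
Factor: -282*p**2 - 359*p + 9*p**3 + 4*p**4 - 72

(4*p + 1)*(p + 1)*(p + 9)*(p - 8)

Trying the rational-root candidates, p = -9 is a root, so (p + 9) divides it; the quotient is 4*p**3 - 27*p**2 - 39*p - 8.
Continuing, p = -1/4 is a root, so (4*p + 1) divides it; the quotient is p**2 - 7*p - 8.
The remaining quadratic factors as (p + 1)(p - 8).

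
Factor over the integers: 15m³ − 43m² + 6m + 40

By the rational root theorem, m = −4/5 is a root, giving the factor (5m + 4) and quotient 3m² − 11m + 10.
The remaining quadratic factors as (m − 2)(3m − 5).

(3m − 5)(5m + 4)(m − 2)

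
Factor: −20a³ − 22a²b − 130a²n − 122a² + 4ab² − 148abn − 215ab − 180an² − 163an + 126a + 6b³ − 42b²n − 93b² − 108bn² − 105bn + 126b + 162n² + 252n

Group: a(−20a² − 2ab − 90an − 122a + 6b² − 54bn − 93b + 81n + 126) + (b + 2n)(−20a² − 2ab − 90an − 122a + 6b² − 54bn − 93b + 81n + 126); both groups contain (−20a² − 2ab − 90an − 122a + 6b² − 54bn − 93b + 81n + 126), so (a + b + 2n) is a factor with cofactor −20a² − 2ab − 90an − 122a + 6b² − 54bn − 93b + 81n + 126.
The cofactor groups again: −20a² − 2ab − 90an − 122a + 6b² − 54bn − 93b + 81n + 126 = −2a(10a + 6b − 9) + (b − 9n − 14)(10a + 6b − 9); both groups contain (10a + 6b − 9), giving −(2a − b + 9n + 14)(10a + 6b − 9).

−(10a + 6b − 9)(2a − b + 9n + 14)(a + b + 2n)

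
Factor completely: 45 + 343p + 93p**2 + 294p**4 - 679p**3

(2p + 1)(3p - 5)(7p + 1)(7p - 9)

By the rational root theorem, p = 5/3 is a root, so (3p - 5) is a factor; dividing leaves 98p**3 - 63p**2 - 74p - 9.
Continuing, p = -1/7 is a root, so (7p + 1) divides it; the quotient is 14p**2 - 11p - 9.
The remaining quadratic factors as (2p + 1)(7p - 9).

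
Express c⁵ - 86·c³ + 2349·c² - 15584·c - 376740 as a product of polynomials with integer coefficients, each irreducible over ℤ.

(c + 10)·(c + 14)·(c - 13)·(c² - 11·c + 207)

By the rational root theorem, c = -10 is a root, so (c + 10) divides it; the quotient is c⁴ - 10·c³ + 14·c² + 2209·c - 37674.
Continuing, c = -14 is a root, giving the factor (c + 14) and quotient c³ - 24·c² + 350·c - 2691.
Then c = 13 is a root, giving the factor (c - 13) and quotient c² - 11·c + 207.
The quadratic c² - 11·c + 207 has discriminant -707 < 0 and is irreducible over ℤ.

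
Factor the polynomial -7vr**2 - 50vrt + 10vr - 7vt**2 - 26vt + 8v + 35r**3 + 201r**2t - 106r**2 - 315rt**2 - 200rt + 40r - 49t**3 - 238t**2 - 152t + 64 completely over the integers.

Group: 7r(-vr - 7vt + 2v + 5r**2 + 28rt - 18r - 49t**2 - 42t + 16) + (t + 4)(-vr - 7vt + 2v + 5r**2 + 28rt - 18r - 49t**2 - 42t + 16); both groups contain (-vr - 7vt + 2v + 5r**2 + 28rt - 18r - 49t**2 - 42t + 16), so (7r + t + 4) is a factor with cofactor -vr - 7vt + 2v + 5r**2 + 28rt - 18r - 49t**2 - 42t + 16.
The cofactor groups again: -vr - 7vt + 2v + 5r**2 + 28rt - 18r - 49t**2 - 42t + 16 = -r(v - 5r + 7t + 8) + (-7t + 2)(v - 5r + 7t + 8); both groups contain (v - 5r + 7t + 8), giving -(r + 7t - 2)(v - 5r + 7t + 8).

-(v - 5r + 7t + 8)(7r + t + 4)(r + 7t - 2)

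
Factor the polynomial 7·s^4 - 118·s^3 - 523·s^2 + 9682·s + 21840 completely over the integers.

(7·s + 15)·(s + 8)·(s - 13)·(s - 14)

Trying the rational-root candidates, s = 13 is a root, so (s - 13) is a factor; dividing leaves 7·s^3 - 27·s^2 - 874·s - 1680.
Then s = -8 is a root, so (s + 8) divides it; the quotient is 7·s^2 - 83·s - 210.
The remaining quadratic factors as (s - 14)(7·s + 15).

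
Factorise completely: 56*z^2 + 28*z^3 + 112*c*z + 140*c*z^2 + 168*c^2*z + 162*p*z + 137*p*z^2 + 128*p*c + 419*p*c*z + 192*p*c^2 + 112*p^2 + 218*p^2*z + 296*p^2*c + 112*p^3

Group: 7*p*(16*p^2 + 24*p*c + 22*p*z + 16*p + 21*c*z + 7*z^2 + 14*z) + (8*c + 4*z)*(16*p^2 + 24*p*c + 22*p*z + 16*p + 21*c*z + 7*z^2 + 14*z); both groups contain (16*p^2 + 24*p*c + 22*p*z + 16*p + 21*c*z + 7*z^2 + 14*z), so (7*p + 8*c + 4*z) is a factor with cofactor 16*p^2 + 24*p*c + 22*p*z + 16*p + 21*c*z + 7*z^2 + 14*z.
The cofactor groups again: 16*p^2 + 24*p*c + 22*p*z + 16*p + 21*c*z + 7*z^2 + 14*z = 2*p*(8*p + 7*z) + (3*c + z + 2)*(8*p + 7*z); both groups contain (8*p + 7*z), giving (2*p + 3*c + z + 2)*(8*p + 7*z).

(2*p + 3*c + z + 2)*(7*p + 8*c + 4*z)*(8*p + 7*z)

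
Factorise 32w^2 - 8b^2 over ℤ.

8(2w - b)(2w + b)

Every term has a factor of 8. Then 4w^2 - b^2 = (2w)² − (b)².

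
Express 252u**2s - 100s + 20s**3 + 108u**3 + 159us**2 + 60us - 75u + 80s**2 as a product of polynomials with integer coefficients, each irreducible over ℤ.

Group: 3u(36u**2 + 36us + 5s**2 + 20s - 25) + 4s(36u**2 + 36us + 5s**2 + 20s - 25); both groups contain (36u**2 + 36us + 5s**2 + 20s - 25), so (3u + 4s) is a factor with cofactor 36u**2 + 36us + 5s**2 + 20s - 25.
The cofactor groups again: 36u**2 + 36us + 5s**2 + 20s - 25 = 6u(6u + 5s - 5) + (s + 5)(6u + 5s - 5); both groups contain (6u + 5s - 5), giving (6u + s + 5)(6u + 5s - 5).

(3u + 4s)(6u + 5s - 5)(6u + s + 5)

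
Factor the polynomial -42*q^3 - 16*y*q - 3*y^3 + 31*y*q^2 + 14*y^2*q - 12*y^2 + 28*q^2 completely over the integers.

-(y - 6*q + 4)*(y - q)*(3*y + 7*q)

Group: 3*y*(-y^2 + 7*y*q - 4*y - 6*q^2 + 4*q) + 7*q*(-y^2 + 7*y*q - 4*y - 6*q^2 + 4*q); both groups contain (-y^2 + 7*y*q - 4*y - 6*q^2 + 4*q), so (3*y + 7*q) is a factor with cofactor -y^2 + 7*y*q - 4*y - 6*q^2 + 4*q.
The cofactor groups again: -y^2 + 7*y*q - 4*y - 6*q^2 + 4*q = -y*(y - 6*q + 4) + q*(y - 6*q + 4); both groups contain (y - 6*q + 4), giving -(y - q)*(y - 6*q + 4).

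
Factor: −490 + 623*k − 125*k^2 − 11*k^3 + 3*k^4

(3*k − 14)*(k + 7)*(k − 1)*(k − 5)

Among the possible rational roots, k = 1 is a root, so (k − 1) divides it; the quotient is 3*k^3 − 8*k^2 − 133*k + 490.
Then k = 14/3 is a root, giving the factor (3*k − 14) and quotient k^2 + 2*k − 35.
The remaining quadratic factors as (k − 5)(k + 7).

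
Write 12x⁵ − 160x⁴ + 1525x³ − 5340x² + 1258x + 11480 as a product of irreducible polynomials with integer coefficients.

(2x − 5)(6x + 7)(x − 4)(x² − 8x + 82)

Testing divisors of the constant over divisors of the leading coefficient, x = 4 is a root, giving the factor (x − 4) and quotient 12x⁴ − 112x³ + 1077x² − 1032x − 2870.
Then x = −7/6 is a root, so (6x + 7) is a factor; dividing leaves 2x³ − 21x² + 204x − 410.
Then x = 5/2 is a root, giving the factor (2x − 5) and quotient x² − 8x + 82.
The quadratic x² − 8x + 82 has discriminant −264 < 0 and is irreducible over ℤ.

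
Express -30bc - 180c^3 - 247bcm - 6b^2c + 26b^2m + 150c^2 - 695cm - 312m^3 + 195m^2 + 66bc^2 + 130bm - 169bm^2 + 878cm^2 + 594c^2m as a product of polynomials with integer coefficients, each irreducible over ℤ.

Group: 2b(-3bc + 13bm + 18c^2 - 54cm - 15c - 104m^2 + 65m) + (-10c + 3m)(-3bc + 13bm + 18c^2 - 54cm - 15c - 104m^2 + 65m); both groups contain (-3bc + 13bm + 18c^2 - 54cm - 15c - 104m^2 + 65m), so (2b - 10c + 3m) is a factor with cofactor -3bc + 13bm + 18c^2 - 54cm - 15c - 104m^2 + 65m.
The cofactor groups again: -3bc + 13bm + 18c^2 - 54cm - 15c - 104m^2 + 65m = -3c(b - 6c - 8m + 5) + 13m(b - 6c - 8m + 5); both groups contain (b - 6c - 8m + 5), giving -(3c - 13m)(b - 6c - 8m + 5).

-(2b - 10c + 3m)(3c - 13m)(b - 6c - 8m + 5)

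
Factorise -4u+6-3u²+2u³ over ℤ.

Group as (2u³-4u) + (-3u²+6) = 2u(u²-2) - 3(u²-2).
Both groups share the factor (u²-2).

(2u-3)(u²-2)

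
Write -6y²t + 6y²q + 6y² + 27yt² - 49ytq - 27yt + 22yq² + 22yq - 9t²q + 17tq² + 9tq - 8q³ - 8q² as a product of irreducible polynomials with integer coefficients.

-(3y - q)(t - q - 1)(2y - 9t + 8q)

Group: t(-6y² + 27yt - 22yq - 9tq + 8q²) + (-q - 1)(-6y² + 27yt - 22yq - 9tq + 8q²); both groups contain (-6y² + 27yt - 22yq - 9tq + 8q²), so (t - q - 1) is a factor with cofactor -6y² + 27yt - 22yq - 9tq + 8q².
The cofactor groups again: -6y² + 27yt - 22yq - 9tq + 8q² = -3y(2y - 9t + 8q) + q(2y - 9t + 8q); both groups contain (2y - 9t + 8q), giving -(3y - q)(2y - 9t + 8q).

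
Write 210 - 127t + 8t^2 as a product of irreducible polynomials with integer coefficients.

(8t - 15)(t - 14)

Need a pair with product 8·210 = 1680 and sum -127: that's -15 and -112.
Split the middle term: 8t^2 - 15t - 112t + 210 = t(8t - 15) - 14(8t - 15).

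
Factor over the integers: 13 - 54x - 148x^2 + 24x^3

Among the possible rational roots, x = 1/6 is a root, giving the factor (6x - 1) and quotient 4x^2 - 24x - 13.
The remaining quadratic factors as (2x - 13)(2x + 1).

(2x + 1)(2x - 13)(6x - 1)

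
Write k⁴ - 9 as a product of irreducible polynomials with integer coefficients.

Substitute u = k² to get a quadratic in u, then factor.
k² - 3 is irreducible over ℤ (3 is not a perfect square).
k² + 3 is irreducible over ℤ (always positive, so no real roots).

(k² + 3)(k² - 3)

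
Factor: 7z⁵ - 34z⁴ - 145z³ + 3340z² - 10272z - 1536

(7z + 1)(z + 8)(z - 4)(z² - 9z + 48)

Testing divisors of the constant over divisors of the leading coefficient, z = 4 is a root, so (z - 4) divides it; the quotient is 7z⁴ - 6z³ - 169z² + 2664z + 384.
Then z = -8 is a root, so (z + 8) divides it; the quotient is 7z³ - 62z² + 327z + 48.
Then z = -1/7 is a root, so (7z + 1) divides it; the quotient is z² - 9z + 48.
The quadratic z² - 9z + 48 has discriminant -111 < 0 and is irreducible over ℤ.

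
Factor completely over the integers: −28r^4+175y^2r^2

7r^2(5y−2r)(5y+2r)

Factor out 7r^2, leaving 25y^2−4r^2, which is a difference of two squares.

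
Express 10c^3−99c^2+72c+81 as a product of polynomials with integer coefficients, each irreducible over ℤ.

By the rational root theorem, c = −3/5 is a root, so (5c+3) is a factor; dividing leaves 2c^2−21c+27.
The remaining quadratic factors as (2c−3)(c−9).

(2c−3)(5c+3)(c−9)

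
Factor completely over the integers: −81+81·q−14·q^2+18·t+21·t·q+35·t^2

(5·t−2·q+9)·(7·t+7·q−9)

Group: 5·t·(7·t+7·q−9) + (−2·q+9)·(7·t+7·q−9); both groups contain (7·t+7·q−9).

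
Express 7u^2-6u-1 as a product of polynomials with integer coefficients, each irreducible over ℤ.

(7u+1)(u-1)

Need a pair with product 7·(-1) = -7 and sum -6: that's -7 and 1.
Split the middle term: 7u^2-7u + u-1 = 7u(u-1) + (u-1).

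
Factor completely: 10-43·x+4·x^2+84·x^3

Among the possible rational roots, x = 2/7 is a root, so (7·x-2) divides it; the quotient is 12·x^2+4·x-5.
The remaining quadratic factors as (2·x-1)(6·x+5).

(2·x-1)·(6·x+5)·(7·x-2)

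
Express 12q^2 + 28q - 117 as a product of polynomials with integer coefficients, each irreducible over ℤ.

Need a pair with product 12·(-117) = -1404 and sum 28: that's 54 and -26.
Split the middle term: 12q^2 + 54q - 26q - 117 = 6q(2q + 9) - 13(2q + 9).

(2q + 9)(6q - 13)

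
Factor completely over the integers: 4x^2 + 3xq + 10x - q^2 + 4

Group: x(4x - q + 2) + (q + 2)(4x - q + 2); both groups contain (4x - q + 2).

(4x - q + 2)(x + q + 2)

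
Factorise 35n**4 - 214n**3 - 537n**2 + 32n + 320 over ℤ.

(5n + 8)(7n - 5)(n + 1)(n - 8)

Trying the rational-root candidates, n = 5/7 is a root, giving the factor (7n - 5) and quotient 5n**3 - 27n**2 - 96n - 64.
Continuing, n = -1 is a root, so (n + 1) divides it; the quotient is 5n**2 - 32n - 64.
The remaining quadratic factors as (n - 8)(5n + 8).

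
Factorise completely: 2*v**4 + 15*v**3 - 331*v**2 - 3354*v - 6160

(2*v + 5)*(v + 11)*(v + 8)*(v - 14)

By the rational root theorem, v = -8 is a root, giving the factor (v + 8) and quotient 2*v**3 - v**2 - 323*v - 770.
Then v = 14 is a root, giving the factor (v - 14) and quotient 2*v**2 + 27*v + 55.
The remaining quadratic factors as (v + 11)(2*v + 5).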